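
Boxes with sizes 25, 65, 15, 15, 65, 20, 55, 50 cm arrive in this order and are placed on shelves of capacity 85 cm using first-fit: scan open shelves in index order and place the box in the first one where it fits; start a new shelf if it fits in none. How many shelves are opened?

5

  25 → shelf 1 (new)  [load 25/85]
  65 → shelf 2 (new)  [load 65/85]
  15 → shelf 1  [load 40/85]
  15 → shelf 1  [load 55/85]
  65 → shelf 3 (new)  [load 65/85]
  20 → shelf 1  [load 75/85]
  55 → shelf 4 (new)  [load 55/85]
  50 → shelf 5 (new)  [load 50/85]
5 shelves opened.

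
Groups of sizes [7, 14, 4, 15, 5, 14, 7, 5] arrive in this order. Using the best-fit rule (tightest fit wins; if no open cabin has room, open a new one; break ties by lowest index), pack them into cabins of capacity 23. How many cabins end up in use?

4

  7 → cabin 1 (new)  [load 7/23]
  14 → cabin 1  [load 21/23]
  4 → cabin 2 (new)  [load 4/23]
  15 → cabin 2  [load 19/23]
  5 → cabin 3 (new)  [load 5/23]
  14 → cabin 3  [load 19/23]
  7 → cabin 4 (new)  [load 7/23]
  5 → cabin 4  [load 12/23]
4 cabins opened.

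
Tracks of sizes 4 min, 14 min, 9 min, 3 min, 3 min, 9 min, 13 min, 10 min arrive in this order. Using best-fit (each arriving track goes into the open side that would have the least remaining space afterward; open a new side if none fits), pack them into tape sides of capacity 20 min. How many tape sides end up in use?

  4 → side 1 (new)  [load 4/20]
  14 → side 1  [load 18/20]
  9 → side 2 (new)  [load 9/20]
  3 → side 2  [load 12/20]
  3 → side 2  [load 15/20]
  9 → side 3 (new)  [load 9/20]
  13 → side 4 (new)  [load 13/20]
  10 → side 3  [load 19/20]
4 tape sides opened.

4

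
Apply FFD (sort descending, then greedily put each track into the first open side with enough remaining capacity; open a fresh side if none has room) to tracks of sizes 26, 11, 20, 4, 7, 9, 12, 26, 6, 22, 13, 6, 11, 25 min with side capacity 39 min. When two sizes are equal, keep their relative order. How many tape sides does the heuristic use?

6

Sorted descending: 26, 26, 25, 22, 20, 13, 12, 11, 11, 9, 7, 6, 6, 4.
  26 → side 1 (new)  [load 26/39]
  26 → side 2 (new)  [load 26/39]
  25 → side 3 (new)  [load 25/39]
  22 → side 4 (new)  [load 22/39]
  20 → side 5 (new)  [load 20/39]
  13 → side 1  [load 39/39]
  12 → side 2  [load 38/39]
  11 → side 3  [load 36/39]
  11 → side 4  [load 33/39]
  9 → side 5  [load 29/39]
  7 → side 5  [load 36/39]
  6 → side 4  [load 39/39]
  6 → side 6 (new)  [load 6/39]
  4 → side 6  [load 10/39]
6 tape sides opened.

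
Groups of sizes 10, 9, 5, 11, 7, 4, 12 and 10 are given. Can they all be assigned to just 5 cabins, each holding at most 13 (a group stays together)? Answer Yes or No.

Total = 68; ⌈68/13⌉ = 6.
At least 6 cabins are required, but only 5 are allowed.

No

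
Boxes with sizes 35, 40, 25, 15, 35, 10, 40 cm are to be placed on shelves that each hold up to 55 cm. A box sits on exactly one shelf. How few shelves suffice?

Total = 40 + 40 + 35 + 35 + 25 + 15 + 10 = 200 cm.
Lower bound: ⌈200/55⌉ = 4 shelves.
A packing using 5 shelves:
  shelf 1: 40 + 15 = 55
  shelf 2: 40 + 10 = 50
  shelf 3: 35 = 35
  shelf 4: 35 = 35
  shelf 5: 25 = 25
No arrangement into 4 shelves stays within capacity, so 5 is optimal.

5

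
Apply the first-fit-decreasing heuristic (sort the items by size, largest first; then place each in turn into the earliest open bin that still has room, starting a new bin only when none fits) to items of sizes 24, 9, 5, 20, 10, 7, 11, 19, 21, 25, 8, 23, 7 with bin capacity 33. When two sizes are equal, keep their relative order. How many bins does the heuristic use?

6

Sorted descending: 25, 24, 23, 21, 20, 19, 11, 10, 9, 8, 7, 7, 5.
  25 → bin 1 (new)  [load 25/33]
  24 → bin 2 (new)  [load 24/33]
  23 → bin 3 (new)  [load 23/33]
  21 → bin 4 (new)  [load 21/33]
  20 → bin 5 (new)  [load 20/33]
  19 → bin 6 (new)  [load 19/33]
  11 → bin 4  [load 32/33]
  10 → bin 3  [load 33/33]
  9 → bin 2  [load 33/33]
  8 → bin 1  [load 33/33]
  7 → bin 5  [load 27/33]
  7 → bin 6  [load 26/33]
  5 → bin 5  [load 32/33]
6 bins opened.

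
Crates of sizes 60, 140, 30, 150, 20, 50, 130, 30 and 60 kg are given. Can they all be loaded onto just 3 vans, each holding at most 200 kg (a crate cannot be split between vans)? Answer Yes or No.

No

Total = 670 kg; ⌈670/200⌉ = 4.
At least 4 vans are required, but only 3 are allowed.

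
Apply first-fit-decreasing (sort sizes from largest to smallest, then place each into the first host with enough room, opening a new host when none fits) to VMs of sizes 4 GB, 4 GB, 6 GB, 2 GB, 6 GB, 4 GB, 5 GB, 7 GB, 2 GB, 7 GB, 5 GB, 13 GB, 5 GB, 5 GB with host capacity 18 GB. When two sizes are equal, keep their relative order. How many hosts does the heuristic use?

5

Sorted descending: 13, 7, 7, 6, 6, 5, 5, 5, 5, 4, 4, 4, 2, 2.
  13 → host 1 (new)  [load 13/18]
  7 → host 2 (new)  [load 7/18]
  7 → host 2  [load 14/18]
  6 → host 3 (new)  [load 6/18]
  6 → host 3  [load 12/18]
  5 → host 1  [load 18/18]
  5 → host 3  [load 17/18]
  5 → host 4 (new)  [load 5/18]
  5 → host 4  [load 10/18]
  4 → host 2  [load 18/18]
  4 → host 4  [load 14/18]
  4 → host 4  [load 18/18]
  2 → host 5 (new)  [load 2/18]
  2 → host 5  [load 4/18]
5 hosts opened.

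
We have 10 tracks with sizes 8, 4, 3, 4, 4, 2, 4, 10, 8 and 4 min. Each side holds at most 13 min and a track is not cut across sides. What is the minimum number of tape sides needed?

Total = 10 + 8 + 8 + 4 + 4 + 4 + 4 + 4 + 3 + 2 = 51 min.
Lower bound: ⌈51/13⌉ = 4 tape sides.
A packing using 5 tape sides:
  side 1: 10 + 3 = 13
  side 2: 8 + 4 = 12
  side 3: 8 + 4 = 12
  side 4: 4 + 4 + 4 = 12
  side 5: 2 = 2
No arrangement into 4 tape sides stays within capacity, so 5 is optimal.

5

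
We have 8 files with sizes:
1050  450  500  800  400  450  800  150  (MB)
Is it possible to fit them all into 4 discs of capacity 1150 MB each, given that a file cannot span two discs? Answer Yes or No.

No

Total = 4600 MB; ⌈4600/1150⌉ = 4.
The bound of 4 does not rule out 4, but exhaustive search shows no assignment into 4 discs of capacity 1150 MB exists — the minimum is 5.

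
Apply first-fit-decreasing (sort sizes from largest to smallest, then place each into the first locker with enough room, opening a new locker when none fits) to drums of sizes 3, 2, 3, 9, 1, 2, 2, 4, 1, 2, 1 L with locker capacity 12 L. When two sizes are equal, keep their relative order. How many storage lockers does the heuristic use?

Sorted descending: 9, 4, 3, 3, 2, 2, 2, 2, 1, 1, 1.
  9 → locker 1 (new)  [load 9/12]
  4 → locker 2 (new)  [load 4/12]
  3 → locker 1  [load 12/12]
  3 → locker 2  [load 7/12]
  2 → locker 2  [load 9/12]
  2 → locker 2  [load 11/12]
  2 → locker 3 (new)  [load 2/12]
  2 → locker 3  [load 4/12]
  1 → locker 2  [load 12/12]
  1 → locker 3  [load 5/12]
  1 → locker 3  [load 6/12]
3 storage lockers opened.

3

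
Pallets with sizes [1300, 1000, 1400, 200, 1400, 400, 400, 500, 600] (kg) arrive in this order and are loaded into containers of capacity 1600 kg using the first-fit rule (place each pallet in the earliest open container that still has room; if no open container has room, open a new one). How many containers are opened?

  1300 → container 1 (new)  [load 1300/1600]
  1000 → container 2 (new)  [load 1000/1600]
  1400 → container 3 (new)  [load 1400/1600]
  200 → container 1  [load 1500/1600]
  1400 → container 4 (new)  [load 1400/1600]
  400 → container 2  [load 1400/1600]
  400 → container 5 (new)  [load 400/1600]
  500 → container 5  [load 900/1600]
  600 → container 5  [load 1500/1600]
5 containers opened.

5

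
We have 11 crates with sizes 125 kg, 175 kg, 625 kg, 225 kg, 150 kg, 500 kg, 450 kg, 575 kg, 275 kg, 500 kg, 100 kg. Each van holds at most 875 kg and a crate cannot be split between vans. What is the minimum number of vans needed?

Total = 625 + 575 + 500 + 500 + 450 + 275 + 225 + 175 + 150 + 125 + 100 = 3700 kg.
Lower bound: ⌈3700/875⌉ = 5 vans.
A packing using 5 vans:
  van 1: 625 + 225 = 850
  van 2: 575 + 275 = 850
  van 3: 500 + 175 + 150 = 825
  van 4: 500 + 125 + 100 = 725
  van 5: 450 = 450
This matches the lower bound, so 5 is optimal.

5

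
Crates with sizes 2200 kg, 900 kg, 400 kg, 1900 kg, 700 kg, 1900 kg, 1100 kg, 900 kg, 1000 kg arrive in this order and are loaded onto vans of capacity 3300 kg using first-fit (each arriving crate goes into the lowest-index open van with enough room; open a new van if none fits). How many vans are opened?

4

  2200 → van 1 (new)  [load 2200/3300]
  900 → van 1  [load 3100/3300]
  400 → van 2 (new)  [load 400/3300]
  1900 → van 2  [load 2300/3300]
  700 → van 2  [load 3000/3300]
  1900 → van 3 (new)  [load 1900/3300]
  1100 → van 3  [load 3000/3300]
  900 → van 4 (new)  [load 900/3300]
  1000 → van 4  [load 1900/3300]
4 vans opened.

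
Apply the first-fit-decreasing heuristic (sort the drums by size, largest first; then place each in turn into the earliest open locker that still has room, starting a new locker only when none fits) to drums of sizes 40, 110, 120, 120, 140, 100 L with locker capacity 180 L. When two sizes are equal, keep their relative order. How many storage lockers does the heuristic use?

5

Sorted descending: 140, 120, 120, 110, 100, 40.
  140 → locker 1 (new)  [load 140/180]
  120 → locker 2 (new)  [load 120/180]
  120 → locker 3 (new)  [load 120/180]
  110 → locker 4 (new)  [load 110/180]
  100 → locker 5 (new)  [load 100/180]
  40 → locker 1  [load 180/180]
5 storage lockers opened.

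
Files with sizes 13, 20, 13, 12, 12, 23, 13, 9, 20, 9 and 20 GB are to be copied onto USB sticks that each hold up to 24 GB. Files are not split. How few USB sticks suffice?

Total = 23 + 20 + 20 + 20 + 13 + 13 + 13 + 12 + 12 + 9 + 9 = 164 GB.
Lower bound: ⌈164/24⌉ = 7 USB sticks.
A packing using 8 USB sticks:
  USB stick 1: 23 = 23
  USB stick 2: 20 = 20
  USB stick 3: 20 = 20
  USB stick 4: 20 = 20
  USB stick 5: 13 + 9 = 22
  USB stick 6: 13 + 9 = 22
  USB stick 7: 13 = 13
  USB stick 8: 12 + 12 = 24
No arrangement into 7 USB sticks stays within capacity, so 8 is optimal.

8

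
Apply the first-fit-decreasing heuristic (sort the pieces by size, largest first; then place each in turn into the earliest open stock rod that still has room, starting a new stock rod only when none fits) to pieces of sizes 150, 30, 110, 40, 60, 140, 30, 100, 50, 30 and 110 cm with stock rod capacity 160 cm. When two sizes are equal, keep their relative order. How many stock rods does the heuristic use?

6

Sorted descending: 150, 140, 110, 110, 100, 60, 50, 40, 30, 30, 30.
  150 → stock rod 1 (new)  [load 150/160]
  140 → stock rod 2 (new)  [load 140/160]
  110 → stock rod 3 (new)  [load 110/160]
  110 → stock rod 4 (new)  [load 110/160]
  100 → stock rod 5 (new)  [load 100/160]
  60 → stock rod 5  [load 160/160]
  50 → stock rod 3  [load 160/160]
  40 → stock rod 4  [load 150/160]
  30 → stock rod 6 (new)  [load 30/160]
  30 → stock rod 6  [load 60/160]
  30 → stock rod 6  [load 90/160]
6 stock rods opened.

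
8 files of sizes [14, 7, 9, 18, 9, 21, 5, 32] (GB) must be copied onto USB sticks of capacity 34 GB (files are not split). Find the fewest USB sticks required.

4

Total = 32 + 21 + 18 + 14 + 9 + 9 + 7 + 5 = 115 GB.
Lower bound: ⌈115/34⌉ = 4 USB sticks.
A packing using 4 USB sticks:
  USB stick 1: 32 = 32
  USB stick 2: 21 + 9 = 30
  USB stick 3: 18 + 14 = 32
  USB stick 4: 9 + 7 + 5 = 21
This matches the lower bound, so 4 is optimal.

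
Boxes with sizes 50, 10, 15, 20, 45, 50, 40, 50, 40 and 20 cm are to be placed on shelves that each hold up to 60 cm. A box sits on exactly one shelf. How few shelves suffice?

6

Total = 50 + 50 + 50 + 45 + 40 + 40 + 20 + 20 + 15 + 10 = 340 cm.
Lower bound: ⌈340/60⌉ = 6 shelves.
A packing using 6 shelves:
  shelf 1: 50 + 10 = 60
  shelf 2: 50 = 50
  shelf 3: 50 = 50
  shelf 4: 45 + 15 = 60
  shelf 5: 40 + 20 = 60
  shelf 6: 40 + 20 = 60
This matches the lower bound, so 6 is optimal.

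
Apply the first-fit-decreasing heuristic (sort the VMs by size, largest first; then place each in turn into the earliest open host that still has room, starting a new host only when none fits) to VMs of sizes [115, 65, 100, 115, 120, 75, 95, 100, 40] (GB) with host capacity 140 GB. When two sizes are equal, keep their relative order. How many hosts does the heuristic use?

7

Sorted descending: 120, 115, 115, 100, 100, 95, 75, 65, 40.
  120 → host 1 (new)  [load 120/140]
  115 → host 2 (new)  [load 115/140]
  115 → host 3 (new)  [load 115/140]
  100 → host 4 (new)  [load 100/140]
  100 → host 5 (new)  [load 100/140]
  95 → host 6 (new)  [load 95/140]
  75 → host 7 (new)  [load 75/140]
  65 → host 7  [load 140/140]
  40 → host 4  [load 140/140]
7 hosts opened.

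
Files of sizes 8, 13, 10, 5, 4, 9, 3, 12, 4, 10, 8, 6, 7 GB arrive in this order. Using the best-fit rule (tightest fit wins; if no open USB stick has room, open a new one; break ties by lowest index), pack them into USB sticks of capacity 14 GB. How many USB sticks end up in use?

8

  8 → USB stick 1 (new)  [load 8/14]
  13 → USB stick 2 (new)  [load 13/14]
  10 → USB stick 3 (new)  [load 10/14]
  5 → USB stick 1  [load 13/14]
  4 → USB stick 3  [load 14/14]
  9 → USB stick 4 (new)  [load 9/14]
  3 → USB stick 4  [load 12/14]
  12 → USB stick 5 (new)  [load 12/14]
  4 → USB stick 6 (new)  [load 4/14]
  10 → USB stick 6  [load 14/14]
  8 → USB stick 7 (new)  [load 8/14]
  6 → USB stick 7  [load 14/14]
  7 → USB stick 8 (new)  [load 7/14]
8 USB sticks opened.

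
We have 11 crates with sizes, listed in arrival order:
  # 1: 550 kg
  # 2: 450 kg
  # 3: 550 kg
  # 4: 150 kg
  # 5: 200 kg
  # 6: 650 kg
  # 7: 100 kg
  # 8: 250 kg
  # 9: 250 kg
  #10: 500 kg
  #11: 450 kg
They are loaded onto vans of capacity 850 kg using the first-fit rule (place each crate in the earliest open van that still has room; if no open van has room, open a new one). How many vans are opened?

  550 → van 1 (new)  [load 550/850]
  450 → van 2 (new)  [load 450/850]
  550 → van 3 (new)  [load 550/850]
  150 → van 1  [load 700/850]
  200 → van 2  [load 650/850]
  650 → van 4 (new)  [load 650/850]
  100 → van 1  [load 800/850]
  250 → van 3  [load 800/850]
  250 → van 5 (new)  [load 250/850]
  500 → van 5  [load 750/850]
  450 → van 6 (new)  [load 450/850]
6 vans opened.

6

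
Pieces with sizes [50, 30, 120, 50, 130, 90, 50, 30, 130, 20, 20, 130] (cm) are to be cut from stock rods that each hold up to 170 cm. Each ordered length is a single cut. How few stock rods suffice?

Total = 130 + 130 + 130 + 120 + 90 + 50 + 50 + 50 + 30 + 30 + 20 + 20 = 850 cm.
Lower bound: ⌈850/170⌉ = 5 stock rods.
A packing using 6 stock rods:
  stock rod 1: 130 + 30 = 160
  stock rod 2: 130 + 30 = 160
  stock rod 3: 130 + 20 + 20 = 170
  stock rod 4: 120 + 50 = 170
  stock rod 5: 90 + 50 = 140
  stock rod 6: 50 = 50
No arrangement into 5 stock rods stays within capacity, so 6 is optimal.

6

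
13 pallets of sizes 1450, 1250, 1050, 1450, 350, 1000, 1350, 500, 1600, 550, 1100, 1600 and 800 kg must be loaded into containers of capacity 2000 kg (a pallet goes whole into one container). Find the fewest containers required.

9

Total = 1600 + 1600 + 1450 + 1450 + 1350 + 1250 + 1100 + 1050 + 1000 + 800 + 550 + 500 + 350 = 14050 kg.
Lower bound: ⌈14050/2000⌉ = 8 containers.
A packing using 9 containers:
  container 1: 1600 + 350 = 1950
  container 2: 1600 = 1600
  container 3: 1450 + 550 = 2000
  container 4: 1450 + 500 = 1950
  container 5: 1350 = 1350
  container 6: 1250 = 1250
  container 7: 1100 + 800 = 1900
  container 8: 1050 = 1050
  container 9: 1000 = 1000
No arrangement into 8 containers stays within capacity, so 9 is optimal.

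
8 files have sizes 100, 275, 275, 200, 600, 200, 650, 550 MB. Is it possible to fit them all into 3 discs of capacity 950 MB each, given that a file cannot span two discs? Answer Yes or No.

Total = 2850 MB; ⌈2850/950⌉ = 3.
The bound of 3 does not rule out 3, but exhaustive search shows no assignment into 3 discs of capacity 950 MB exists — the minimum is 4.

No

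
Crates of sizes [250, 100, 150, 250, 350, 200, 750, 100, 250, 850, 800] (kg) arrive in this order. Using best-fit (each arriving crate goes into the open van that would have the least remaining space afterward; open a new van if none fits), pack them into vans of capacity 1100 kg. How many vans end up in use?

  250 → van 1 (new)  [load 250/1100]
  100 → van 1  [load 350/1100]
  150 → van 1  [load 500/1100]
  250 → van 1  [load 750/1100]
  350 → van 1  [load 1100/1100]
  200 → van 2 (new)  [load 200/1100]
  750 → van 2  [load 950/1100]
  100 → van 2  [load 1050/1100]
  250 → van 3 (new)  [load 250/1100]
  850 → van 3  [load 1100/1100]
  800 → van 4 (new)  [load 800/1100]
4 vans opened.

4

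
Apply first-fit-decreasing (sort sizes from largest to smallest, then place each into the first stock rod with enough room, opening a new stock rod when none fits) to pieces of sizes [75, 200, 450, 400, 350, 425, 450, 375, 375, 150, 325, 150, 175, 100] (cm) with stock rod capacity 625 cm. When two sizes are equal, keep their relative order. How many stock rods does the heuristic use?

8

Sorted descending: 450, 450, 425, 400, 375, 375, 350, 325, 200, 175, 150, 150, 100, 75.
  450 → stock rod 1 (new)  [load 450/625]
  450 → stock rod 2 (new)  [load 450/625]
  425 → stock rod 3 (new)  [load 425/625]
  400 → stock rod 4 (new)  [load 400/625]
  375 → stock rod 5 (new)  [load 375/625]
  375 → stock rod 6 (new)  [load 375/625]
  350 → stock rod 7 (new)  [load 350/625]
  325 → stock rod 8 (new)  [load 325/625]
  200 → stock rod 3  [load 625/625]
  175 → stock rod 1  [load 625/625]
  150 → stock rod 2  [load 600/625]
  150 → stock rod 4  [load 550/625]
  100 → stock rod 5  [load 475/625]
  75 → stock rod 4  [load 625/625]
8 stock rods opened.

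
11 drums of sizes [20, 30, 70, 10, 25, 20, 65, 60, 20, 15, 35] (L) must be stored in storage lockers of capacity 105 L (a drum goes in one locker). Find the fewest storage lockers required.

Total = 70 + 65 + 60 + 35 + 30 + 25 + 20 + 20 + 20 + 15 + 10 = 370 L.
Lower bound: ⌈370/105⌉ = 4 storage lockers.
A packing using 4 storage lockers:
  locker 1: 70 + 35 = 105
  locker 2: 65 + 30 + 10 = 105
  locker 3: 60 + 25 + 20 = 105
  locker 4: 20 + 20 + 15 = 55
This matches the lower bound, so 4 is optimal.

4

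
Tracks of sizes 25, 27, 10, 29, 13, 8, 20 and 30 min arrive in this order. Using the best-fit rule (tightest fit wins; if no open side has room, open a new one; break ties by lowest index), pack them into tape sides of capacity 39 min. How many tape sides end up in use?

  25 → side 1 (new)  [load 25/39]
  27 → side 2 (new)  [load 27/39]
  10 → side 2  [load 37/39]
  29 → side 3 (new)  [load 29/39]
  13 → side 1  [load 38/39]
  8 → side 3  [load 37/39]
  20 → side 4 (new)  [load 20/39]
  30 → side 5 (new)  [load 30/39]
5 tape sides opened.

5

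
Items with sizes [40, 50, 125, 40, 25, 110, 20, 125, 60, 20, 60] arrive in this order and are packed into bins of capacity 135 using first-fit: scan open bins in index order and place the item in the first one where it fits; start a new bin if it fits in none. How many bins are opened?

6

  40 → bin 1 (new)  [load 40/135]
  50 → bin 1  [load 90/135]
  125 → bin 2 (new)  [load 125/135]
  40 → bin 1  [load 130/135]
  25 → bin 3 (new)  [load 25/135]
  110 → bin 3  [load 135/135]
  20 → bin 4 (new)  [load 20/135]
  125 → bin 5 (new)  [load 125/135]
  60 → bin 4  [load 80/135]
  20 → bin 4  [load 100/135]
  60 → bin 6 (new)  [load 60/135]
6 bins opened.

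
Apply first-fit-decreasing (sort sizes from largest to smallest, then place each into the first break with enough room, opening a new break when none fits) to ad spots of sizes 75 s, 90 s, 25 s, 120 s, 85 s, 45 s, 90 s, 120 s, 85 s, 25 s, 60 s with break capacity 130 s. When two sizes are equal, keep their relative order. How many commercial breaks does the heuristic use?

8

Sorted descending: 120, 120, 90, 90, 85, 85, 75, 60, 45, 25, 25.
  120 → break 1 (new)  [load 120/130]
  120 → break 2 (new)  [load 120/130]
  90 → break 3 (new)  [load 90/130]
  90 → break 4 (new)  [load 90/130]
  85 → break 5 (new)  [load 85/130]
  85 → break 6 (new)  [load 85/130]
  75 → break 7 (new)  [load 75/130]
  60 → break 8 (new)  [load 60/130]
  45 → break 5  [load 130/130]
  25 → break 3  [load 115/130]
  25 → break 4  [load 115/130]
8 commercial breaks opened.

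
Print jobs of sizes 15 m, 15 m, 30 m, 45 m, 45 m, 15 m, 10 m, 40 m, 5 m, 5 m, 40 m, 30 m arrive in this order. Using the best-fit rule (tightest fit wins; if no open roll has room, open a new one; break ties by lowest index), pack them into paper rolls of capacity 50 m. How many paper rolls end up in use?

7

  15 → roll 1 (new)  [load 15/50]
  15 → roll 1  [load 30/50]
  30 → roll 2 (new)  [load 30/50]
  45 → roll 3 (new)  [load 45/50]
  45 → roll 4 (new)  [load 45/50]
  15 → roll 1  [load 45/50]
  10 → roll 2  [load 40/50]
  40 → roll 5 (new)  [load 40/50]
  5 → roll 1  [load 50/50]
  5 → roll 3  [load 50/50]
  40 → roll 6 (new)  [load 40/50]
  30 → roll 7 (new)  [load 30/50]
7 paper rolls opened.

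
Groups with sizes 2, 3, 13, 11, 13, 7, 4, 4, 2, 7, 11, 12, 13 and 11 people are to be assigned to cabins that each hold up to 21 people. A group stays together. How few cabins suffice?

7

Total = 13 + 13 + 13 + 12 + 11 + 11 + 11 + 7 + 7 + 4 + 4 + 3 + 2 + 2 = 113 people.
Lower bound: ⌈113/21⌉ = 6 cabins.
Also, 7 groups each exceed 21/2 people, and no two of those can share a cabin, so at least 7 cabins are needed.
A packing using 7 cabins:
  cabin 1: 13 + 7 = 20
  cabin 2: 13 + 7 = 20
  cabin 3: 13 + 4 + 4 = 21
  cabin 4: 12 + 3 + 2 + 2 = 19
  cabin 5: 11 = 11
  cabin 6: 11 = 11
  cabin 7: 11 = 11
This matches the lower bound, so 7 is optimal.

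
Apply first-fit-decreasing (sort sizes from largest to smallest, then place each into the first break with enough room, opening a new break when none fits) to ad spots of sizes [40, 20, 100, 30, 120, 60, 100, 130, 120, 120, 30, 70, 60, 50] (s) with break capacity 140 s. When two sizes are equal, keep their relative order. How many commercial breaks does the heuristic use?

8

Sorted descending: 130, 120, 120, 120, 100, 100, 70, 60, 60, 50, 40, 30, 30, 20.
  130 → break 1 (new)  [load 130/140]
  120 → break 2 (new)  [load 120/140]
  120 → break 3 (new)  [load 120/140]
  120 → break 4 (new)  [load 120/140]
  100 → break 5 (new)  [load 100/140]
  100 → break 6 (new)  [load 100/140]
  70 → break 7 (new)  [load 70/140]
  60 → break 7  [load 130/140]
  60 → break 8 (new)  [load 60/140]
  50 → break 8  [load 110/140]
  40 → break 5  [load 140/140]
  30 → break 6  [load 130/140]
  30 → break 8  [load 140/140]
  20 → break 2  [load 140/140]
8 commercial breaks opened.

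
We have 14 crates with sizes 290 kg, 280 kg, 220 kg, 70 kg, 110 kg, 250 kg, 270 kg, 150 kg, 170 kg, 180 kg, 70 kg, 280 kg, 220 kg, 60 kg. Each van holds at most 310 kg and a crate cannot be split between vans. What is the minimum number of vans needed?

10

Total = 290 + 280 + 280 + 270 + 250 + 220 + 220 + 180 + 170 + 150 + 110 + 70 + 70 + 60 = 2620 kg.
Lower bound: ⌈2620/310⌉ = 9 vans.
A packing using 10 vans:
  van 1: 290 = 290
  van 2: 280 = 280
  van 3: 280 = 280
  van 4: 270 = 270
  van 5: 250 + 60 = 310
  van 6: 220 + 70 = 290
  van 7: 220 + 70 = 290
  van 8: 180 + 110 = 290
  van 9: 170 = 170
  van 10: 150 = 150
No arrangement into 9 vans stays within capacity, so 10 is optimal.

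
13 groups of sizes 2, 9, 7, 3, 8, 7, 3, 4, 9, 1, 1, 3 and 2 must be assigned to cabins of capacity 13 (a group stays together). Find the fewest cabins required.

Total = 9 + 9 + 8 + 7 + 7 + 4 + 3 + 3 + 3 + 2 + 2 + 1 + 1 = 59.
Lower bound: ⌈59/13⌉ = 5 cabins.
A packing using 5 cabins:
  cabin 1: 9 + 4 = 13
  cabin 2: 9 + 3 + 1 = 13
  cabin 3: 8 + 3 + 2 = 13
  cabin 4: 7 + 3 + 2 + 1 = 13
  cabin 5: 7 = 7
This matches the lower bound, so 5 is optimal.

5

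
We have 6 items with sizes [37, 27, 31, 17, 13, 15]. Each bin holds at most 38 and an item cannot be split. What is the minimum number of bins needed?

Total = 37 + 31 + 27 + 17 + 15 + 13 = 140.
Lower bound: ⌈140/38⌉ = 4 bins.
A packing using 5 bins:
  bin 1: 37 = 37
  bin 2: 31 = 31
  bin 3: 27 = 27
  bin 4: 17 + 15 = 32
  bin 5: 13 = 13
No arrangement into 4 bins stays within capacity, so 5 is optimal.

5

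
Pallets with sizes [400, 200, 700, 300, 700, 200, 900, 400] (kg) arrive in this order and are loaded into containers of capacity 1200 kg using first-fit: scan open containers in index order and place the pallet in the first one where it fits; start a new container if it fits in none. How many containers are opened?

4

  400 → container 1 (new)  [load 400/1200]
  200 → container 1  [load 600/1200]
  700 → container 2 (new)  [load 700/1200]
  300 → container 1  [load 900/1200]
  700 → container 3 (new)  [load 700/1200]
  200 → container 1  [load 1100/1200]
  900 → container 4 (new)  [load 900/1200]
  400 → container 2  [load 1100/1200]
4 containers opened.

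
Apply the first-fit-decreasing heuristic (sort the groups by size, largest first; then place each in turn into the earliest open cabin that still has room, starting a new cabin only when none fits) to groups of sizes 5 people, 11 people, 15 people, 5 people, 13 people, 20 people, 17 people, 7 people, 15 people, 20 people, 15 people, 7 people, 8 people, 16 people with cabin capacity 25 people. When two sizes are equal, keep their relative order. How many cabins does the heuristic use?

Sorted descending: 20, 20, 17, 16, 15, 15, 15, 13, 11, 8, 7, 7, 5, 5.
  20 → cabin 1 (new)  [load 20/25]
  20 → cabin 2 (new)  [load 20/25]
  17 → cabin 3 (new)  [load 17/25]
  16 → cabin 4 (new)  [load 16/25]
  15 → cabin 5 (new)  [load 15/25]
  15 → cabin 6 (new)  [load 15/25]
  15 → cabin 7 (new)  [load 15/25]
  13 → cabin 8 (new)  [load 13/25]
  11 → cabin 8  [load 24/25]
  8 → cabin 3  [load 25/25]
  7 → cabin 4  [load 23/25]
  7 → cabin 5  [load 22/25]
  5 → cabin 1  [load 25/25]
  5 → cabin 2  [load 25/25]
8 cabins opened.

8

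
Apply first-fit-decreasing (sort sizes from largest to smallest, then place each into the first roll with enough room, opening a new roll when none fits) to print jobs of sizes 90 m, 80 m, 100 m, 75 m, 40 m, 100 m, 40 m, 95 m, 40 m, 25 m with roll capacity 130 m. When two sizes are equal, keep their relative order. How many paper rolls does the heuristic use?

Sorted descending: 100, 100, 95, 90, 80, 75, 40, 40, 40, 25.
  100 → roll 1 (new)  [load 100/130]
  100 → roll 2 (new)  [load 100/130]
  95 → roll 3 (new)  [load 95/130]
  90 → roll 4 (new)  [load 90/130]
  80 → roll 5 (new)  [load 80/130]
  75 → roll 6 (new)  [load 75/130]
  40 → roll 4  [load 130/130]
  40 → roll 5  [load 120/130]
  40 → roll 6  [load 115/130]
  25 → roll 1  [load 125/130]
6 paper rolls opened.

6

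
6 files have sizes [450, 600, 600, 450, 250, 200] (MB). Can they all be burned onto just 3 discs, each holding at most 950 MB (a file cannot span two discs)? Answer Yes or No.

Yes

A valid assignment using 3 discs:
  disc 1: 600 + 250 = 850
  disc 2: 600 + 200 = 800
  disc 3: 450 + 450 = 900
Every load is within 950 MB, so 3 discs suffice.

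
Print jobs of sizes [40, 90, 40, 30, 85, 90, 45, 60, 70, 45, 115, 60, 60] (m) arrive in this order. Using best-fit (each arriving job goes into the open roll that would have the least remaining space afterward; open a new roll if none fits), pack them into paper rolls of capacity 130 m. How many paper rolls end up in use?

7

  40 → roll 1 (new)  [load 40/130]
  90 → roll 1  [load 130/130]
  40 → roll 2 (new)  [load 40/130]
  30 → roll 2  [load 70/130]
  85 → roll 3 (new)  [load 85/130]
  90 → roll 4 (new)  [load 90/130]
  45 → roll 3  [load 130/130]
  60 → roll 2  [load 130/130]
  70 → roll 5 (new)  [load 70/130]
  45 → roll 5  [load 115/130]
  115 → roll 6 (new)  [load 115/130]
  60 → roll 7 (new)  [load 60/130]
  60 → roll 7  [load 120/130]
7 paper rolls opened.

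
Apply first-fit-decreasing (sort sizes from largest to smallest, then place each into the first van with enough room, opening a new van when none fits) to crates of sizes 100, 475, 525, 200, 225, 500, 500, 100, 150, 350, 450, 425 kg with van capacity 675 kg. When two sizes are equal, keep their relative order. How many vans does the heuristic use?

7

Sorted descending: 525, 500, 500, 475, 450, 425, 350, 225, 200, 150, 100, 100.
  525 → van 1 (new)  [load 525/675]
  500 → van 2 (new)  [load 500/675]
  500 → van 3 (new)  [load 500/675]
  475 → van 4 (new)  [load 475/675]
  450 → van 5 (new)  [load 450/675]
  425 → van 6 (new)  [load 425/675]
  350 → van 7 (new)  [load 350/675]
  225 → van 5  [load 675/675]
  200 → van 4  [load 675/675]
  150 → van 1  [load 675/675]
  100 → van 2  [load 600/675]
  100 → van 3  [load 600/675]
7 vans opened.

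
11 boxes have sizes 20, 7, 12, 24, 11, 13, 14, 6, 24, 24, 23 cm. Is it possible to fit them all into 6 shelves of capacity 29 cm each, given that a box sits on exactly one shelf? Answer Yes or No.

Total = 178 cm; ⌈178/29⌉ = 7.
At least 7 shelves are required, but only 6 are allowed.

No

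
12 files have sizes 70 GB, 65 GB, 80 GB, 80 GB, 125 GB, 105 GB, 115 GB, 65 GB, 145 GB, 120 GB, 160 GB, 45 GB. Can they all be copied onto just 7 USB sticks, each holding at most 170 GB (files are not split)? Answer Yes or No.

Total = 1175 GB; ⌈1175/170⌉ = 7.
The bound of 7 does not rule out 7, but exhaustive search shows no assignment into 7 USB sticks of capacity 170 GB exists — the minimum is 8.

No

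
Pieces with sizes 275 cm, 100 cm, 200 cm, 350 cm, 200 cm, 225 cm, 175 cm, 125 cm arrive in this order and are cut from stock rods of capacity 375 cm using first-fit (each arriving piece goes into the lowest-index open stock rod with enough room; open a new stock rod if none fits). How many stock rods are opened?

  275 → stock rod 1 (new)  [load 275/375]
  100 → stock rod 1  [load 375/375]
  200 → stock rod 2 (new)  [load 200/375]
  350 → stock rod 3 (new)  [load 350/375]
  200 → stock rod 4 (new)  [load 200/375]
  225 → stock rod 5 (new)  [load 225/375]
  175 → stock rod 2  [load 375/375]
  125 → stock rod 4  [load 325/375]
5 stock rods opened.

5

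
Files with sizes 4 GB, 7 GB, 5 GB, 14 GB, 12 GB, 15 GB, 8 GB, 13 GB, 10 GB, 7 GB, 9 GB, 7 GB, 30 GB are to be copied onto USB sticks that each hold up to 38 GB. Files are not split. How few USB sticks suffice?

4

Total = 30 + 15 + 14 + 13 + 12 + 10 + 9 + 8 + 7 + 7 + 7 + 5 + 4 = 141 GB.
Lower bound: ⌈141/38⌉ = 4 USB sticks.
A packing using 4 USB sticks:
  USB stick 1: 30 + 8 = 38
  USB stick 2: 15 + 14 + 9 = 38
  USB stick 3: 13 + 12 + 10 = 35
  USB stick 4: 7 + 7 + 7 + 5 + 4 = 30
This matches the lower bound, so 4 is optimal.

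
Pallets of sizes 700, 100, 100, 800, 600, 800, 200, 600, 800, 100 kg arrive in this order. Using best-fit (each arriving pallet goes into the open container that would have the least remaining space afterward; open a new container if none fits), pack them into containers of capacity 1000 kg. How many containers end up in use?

6

  700 → container 1 (new)  [load 700/1000]
  100 → container 1  [load 800/1000]
  100 → container 1  [load 900/1000]
  800 → container 2 (new)  [load 800/1000]
  600 → container 3 (new)  [load 600/1000]
  800 → container 4 (new)  [load 800/1000]
  200 → container 2  [load 1000/1000]
  600 → container 5 (new)  [load 600/1000]
  800 → container 6 (new)  [load 800/1000]
  100 → container 1  [load 1000/1000]
6 containers opened.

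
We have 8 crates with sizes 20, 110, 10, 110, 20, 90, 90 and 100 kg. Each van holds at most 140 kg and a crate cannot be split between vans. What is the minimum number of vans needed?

Total = 110 + 110 + 100 + 90 + 90 + 20 + 20 + 10 = 550 kg.
Lower bound: ⌈550/140⌉ = 4 vans.
Also, 5 crates each exceed 70 kg, and no two of those can share a van, so at least 5 vans are needed.
A packing using 5 vans:
  van 1: 110 + 20 + 10 = 140
  van 2: 110 + 20 = 130
  van 3: 100 = 100
  van 4: 90 = 90
  van 5: 90 = 90
This matches the lower bound, so 5 is optimal.

5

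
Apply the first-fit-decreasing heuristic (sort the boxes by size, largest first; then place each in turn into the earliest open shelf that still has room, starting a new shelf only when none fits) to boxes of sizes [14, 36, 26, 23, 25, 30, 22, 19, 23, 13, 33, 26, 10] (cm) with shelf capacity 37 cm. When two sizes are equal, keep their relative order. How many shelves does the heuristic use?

10

Sorted descending: 36, 33, 30, 26, 26, 25, 23, 23, 22, 19, 14, 13, 10.
  36 → shelf 1 (new)  [load 36/37]
  33 → shelf 2 (new)  [load 33/37]
  30 → shelf 3 (new)  [load 30/37]
  26 → shelf 4 (new)  [load 26/37]
  26 → shelf 5 (new)  [load 26/37]
  25 → shelf 6 (new)  [load 25/37]
  23 → shelf 7 (new)  [load 23/37]
  23 → shelf 8 (new)  [load 23/37]
  22 → shelf 9 (new)  [load 22/37]
  19 → shelf 10 (new)  [load 19/37]
  14 → shelf 7  [load 37/37]
  13 → shelf 8  [load 36/37]
  10 → shelf 4  [load 36/37]
10 shelves opened.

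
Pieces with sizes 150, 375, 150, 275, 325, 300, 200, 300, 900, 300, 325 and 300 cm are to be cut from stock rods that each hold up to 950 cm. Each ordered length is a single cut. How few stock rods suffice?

5

Total = 900 + 375 + 325 + 325 + 300 + 300 + 300 + 300 + 275 + 200 + 150 + 150 = 3900 cm.
Lower bound: ⌈3900/950⌉ = 5 stock rods.
A packing using 5 stock rods:
  stock rod 1: 900 = 900
  stock rod 2: 375 + 325 + 200 = 900
  stock rod 3: 325 + 300 + 300 = 925
  stock rod 4: 300 + 300 + 275 = 875
  stock rod 5: 150 + 150 = 300
This matches the lower bound, so 5 is optimal.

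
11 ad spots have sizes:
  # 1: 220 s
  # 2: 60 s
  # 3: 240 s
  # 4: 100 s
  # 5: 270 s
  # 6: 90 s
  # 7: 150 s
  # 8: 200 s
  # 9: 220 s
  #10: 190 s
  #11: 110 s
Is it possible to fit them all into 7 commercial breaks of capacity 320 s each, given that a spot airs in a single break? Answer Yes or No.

Yes

A valid assignment using 7 commercial breaks:
  break 1: 270 = 270
  break 2: 240 + 60 = 300
  break 3: 220 + 100 = 320
  break 4: 220 + 90 = 310
  break 5: 200 + 110 = 310
  break 6: 190 = 190
  break 7: 150 = 150
Every load is within 320 s, so 7 commercial breaks suffice.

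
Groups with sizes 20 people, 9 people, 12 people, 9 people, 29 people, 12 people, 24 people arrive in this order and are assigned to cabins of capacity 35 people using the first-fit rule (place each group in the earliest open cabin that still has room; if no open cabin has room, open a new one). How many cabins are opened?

4

  20 → cabin 1 (new)  [load 20/35]
  9 → cabin 1  [load 29/35]
  12 → cabin 2 (new)  [load 12/35]
  9 → cabin 2  [load 21/35]
  29 → cabin 3 (new)  [load 29/35]
  12 → cabin 2  [load 33/35]
  24 → cabin 4 (new)  [load 24/35]
4 cabins opened.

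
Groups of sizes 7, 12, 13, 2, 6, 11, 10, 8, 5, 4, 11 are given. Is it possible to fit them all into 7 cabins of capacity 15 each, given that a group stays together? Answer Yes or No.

Yes

A valid assignment using 7 cabins:
  cabin 1: 13 + 2 = 15
  cabin 2: 12 = 12
  cabin 3: 11 + 4 = 15
  cabin 4: 11 = 11
  cabin 5: 10 + 5 = 15
  cabin 6: 8 + 7 = 15
  cabin 7: 6 = 6
Every load is within 15, so 7 cabins suffice.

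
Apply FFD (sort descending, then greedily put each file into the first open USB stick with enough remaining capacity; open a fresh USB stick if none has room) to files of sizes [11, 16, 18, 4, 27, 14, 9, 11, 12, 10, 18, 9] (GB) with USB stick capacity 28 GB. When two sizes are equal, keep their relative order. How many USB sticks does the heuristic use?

Sorted descending: 27, 18, 18, 16, 14, 12, 11, 11, 10, 9, 9, 4.
  27 → USB stick 1 (new)  [load 27/28]
  18 → USB stick 2 (new)  [load 18/28]
  18 → USB stick 3 (new)  [load 18/28]
  16 → USB stick 4 (new)  [load 16/28]
  14 → USB stick 5 (new)  [load 14/28]
  12 → USB stick 4  [load 28/28]
  11 → USB stick 5  [load 25/28]
  11 → USB stick 6 (new)  [load 11/28]
  10 → USB stick 2  [load 28/28]
  9 → USB stick 3  [load 27/28]
  9 → USB stick 6  [load 20/28]
  4 → USB stick 6  [load 24/28]
6 USB sticks opened.

6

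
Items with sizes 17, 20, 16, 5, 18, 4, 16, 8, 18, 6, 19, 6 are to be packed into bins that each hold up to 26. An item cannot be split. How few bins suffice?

Total = 20 + 19 + 18 + 18 + 17 + 16 + 16 + 8 + 6 + 6 + 5 + 4 = 153.
Lower bound: ⌈153/26⌉ = 6 bins.
Also, 7 items each exceed 13, and no two of those can share a bin, so at least 7 bins are needed.
A packing using 7 bins:
  bin 1: 20 + 6 = 26
  bin 2: 19 + 6 = 25
  bin 3: 18 + 8 = 26
  bin 4: 18 + 5 = 23
  bin 5: 17 + 4 = 21
  bin 6: 16 = 16
  bin 7: 16 = 16
This matches the lower bound, so 7 is optimal.

7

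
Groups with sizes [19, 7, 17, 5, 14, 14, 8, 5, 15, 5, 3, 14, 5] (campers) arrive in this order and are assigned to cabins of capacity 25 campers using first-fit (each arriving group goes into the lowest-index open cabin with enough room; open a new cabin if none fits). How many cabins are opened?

6

  19 → cabin 1 (new)  [load 19/25]
  7 → cabin 2 (new)  [load 7/25]
  17 → cabin 2  [load 24/25]
  5 → cabin 1  [load 24/25]
  14 → cabin 3 (new)  [load 14/25]
  14 → cabin 4 (new)  [load 14/25]
  8 → cabin 3  [load 22/25]
  5 → cabin 4  [load 19/25]
  15 → cabin 5 (new)  [load 15/25]
  5 → cabin 4  [load 24/25]
  3 → cabin 3  [load 25/25]
  14 → cabin 6 (new)  [load 14/25]
  5 → cabin 5  [load 20/25]
6 cabins opened.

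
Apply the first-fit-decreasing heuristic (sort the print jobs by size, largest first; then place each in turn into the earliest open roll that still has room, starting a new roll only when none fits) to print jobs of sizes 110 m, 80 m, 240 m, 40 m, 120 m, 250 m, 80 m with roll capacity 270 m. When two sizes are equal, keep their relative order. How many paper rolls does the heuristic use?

4

Sorted descending: 250, 240, 120, 110, 80, 80, 40.
  250 → roll 1 (new)  [load 250/270]
  240 → roll 2 (new)  [load 240/270]
  120 → roll 3 (new)  [load 120/270]
  110 → roll 3  [load 230/270]
  80 → roll 4 (new)  [load 80/270]
  80 → roll 4  [load 160/270]
  40 → roll 3  [load 270/270]
4 paper rolls opened.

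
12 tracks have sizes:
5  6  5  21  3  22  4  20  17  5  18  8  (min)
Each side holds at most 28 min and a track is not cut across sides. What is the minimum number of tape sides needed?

Total = 22 + 21 + 20 + 18 + 17 + 8 + 6 + 5 + 5 + 5 + 4 + 3 = 134 min.
Lower bound: ⌈134/28⌉ = 5 tape sides.
A packing using 5 tape sides:
  side 1: 22 + 6 = 28
  side 2: 21 + 5 = 26
  side 3: 20 + 8 = 28
  side 4: 18 + 5 + 5 = 28
  side 5: 17 + 4 + 3 = 24
This matches the lower bound, so 5 is optimal.

5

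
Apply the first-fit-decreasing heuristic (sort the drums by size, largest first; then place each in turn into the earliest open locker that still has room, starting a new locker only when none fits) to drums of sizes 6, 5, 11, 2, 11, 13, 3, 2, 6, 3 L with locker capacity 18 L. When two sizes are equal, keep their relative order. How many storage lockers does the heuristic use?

Sorted descending: 13, 11, 11, 6, 6, 5, 3, 3, 2, 2.
  13 → locker 1 (new)  [load 13/18]
  11 → locker 2 (new)  [load 11/18]
  11 → locker 3 (new)  [load 11/18]
  6 → locker 2  [load 17/18]
  6 → locker 3  [load 17/18]
  5 → locker 1  [load 18/18]
  3 → locker 4 (new)  [load 3/18]
  3 → locker 4  [load 6/18]
  2 → locker 4  [load 8/18]
  2 → locker 4  [load 10/18]
4 storage lockers opened.

4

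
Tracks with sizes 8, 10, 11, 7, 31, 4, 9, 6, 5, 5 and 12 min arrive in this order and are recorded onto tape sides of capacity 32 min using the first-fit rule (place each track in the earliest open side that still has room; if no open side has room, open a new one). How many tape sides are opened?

4

  8 → side 1 (new)  [load 8/32]
  10 → side 1  [load 18/32]
  11 → side 1  [load 29/32]
  7 → side 2 (new)  [load 7/32]
  31 → side 3 (new)  [load 31/32]
  4 → side 2  [load 11/32]
  9 → side 2  [load 20/32]
  6 → side 2  [load 26/32]
  5 → side 2  [load 31/32]
  5 → side 4 (new)  [load 5/32]
  12 → side 4  [load 17/32]
4 tape sides opened.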